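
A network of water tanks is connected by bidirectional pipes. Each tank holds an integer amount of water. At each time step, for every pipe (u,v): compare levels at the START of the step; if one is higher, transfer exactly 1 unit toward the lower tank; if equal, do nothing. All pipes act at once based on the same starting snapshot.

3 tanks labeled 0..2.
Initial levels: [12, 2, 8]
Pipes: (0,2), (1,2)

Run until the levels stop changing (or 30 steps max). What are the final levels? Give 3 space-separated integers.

Answer: 7 7 8

Derivation:
Step 1: flows [0->2,2->1] -> levels [11 3 8]
Step 2: flows [0->2,2->1] -> levels [10 4 8]
Step 3: flows [0->2,2->1] -> levels [9 5 8]
Step 4: flows [0->2,2->1] -> levels [8 6 8]
Step 5: flows [0=2,2->1] -> levels [8 7 7]
Step 6: flows [0->2,1=2] -> levels [7 7 8]
Step 7: flows [2->0,2->1] -> levels [8 8 6]
Step 8: flows [0->2,1->2] -> levels [7 7 8]
  -> period-2 cycle: step 8 state = step 6 state; never stabilizes
  -> state at step 30: (30-6) mod 2 = 0, same as step 6 -> [7 7 8]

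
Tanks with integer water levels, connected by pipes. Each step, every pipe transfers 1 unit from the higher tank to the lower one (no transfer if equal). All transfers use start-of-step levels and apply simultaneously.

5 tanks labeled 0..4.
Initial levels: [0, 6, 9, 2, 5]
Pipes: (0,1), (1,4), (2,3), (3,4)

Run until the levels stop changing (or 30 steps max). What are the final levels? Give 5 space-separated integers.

Step 1: flows [1->0,1->4,2->3,4->3] -> levels [1 4 8 4 5]
Step 2: flows [1->0,4->1,2->3,4->3] -> levels [2 4 7 6 3]
Step 3: flows [1->0,1->4,2->3,3->4] -> levels [3 2 6 6 5]
Step 4: flows [0->1,4->1,2=3,3->4] -> levels [2 4 6 5 5]
Step 5: flows [1->0,4->1,2->3,3=4] -> levels [3 4 5 6 4]
Step 6: flows [1->0,1=4,3->2,3->4] -> levels [4 3 6 4 5]
Step 7: flows [0->1,4->1,2->3,4->3] -> levels [3 5 5 6 3]
Step 8: flows [1->0,1->4,3->2,3->4] -> levels [4 3 6 4 5]
  -> period-2 cycle: step 8 state = step 6 state; never stabilizes
  -> state at step 30: (30-6) mod 2 = 0, same as step 6 -> [4 3 6 4 5]

Answer: 4 3 6 4 5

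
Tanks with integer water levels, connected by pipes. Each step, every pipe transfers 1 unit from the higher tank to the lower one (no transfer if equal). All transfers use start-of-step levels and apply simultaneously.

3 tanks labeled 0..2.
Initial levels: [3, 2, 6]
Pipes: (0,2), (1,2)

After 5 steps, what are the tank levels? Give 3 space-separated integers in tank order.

Step 1: flows [2->0,2->1] -> levels [4 3 4]
Step 2: flows [0=2,2->1] -> levels [4 4 3]
Step 3: flows [0->2,1->2] -> levels [3 3 5]
Step 4: flows [2->0,2->1] -> levels [4 4 3]
  -> period-2 cycle: step 4 state = step 2 state
  -> state at step 5: (5-2) mod 2 = 1, same as step 3 -> [3 3 5]

Answer: 3 3 5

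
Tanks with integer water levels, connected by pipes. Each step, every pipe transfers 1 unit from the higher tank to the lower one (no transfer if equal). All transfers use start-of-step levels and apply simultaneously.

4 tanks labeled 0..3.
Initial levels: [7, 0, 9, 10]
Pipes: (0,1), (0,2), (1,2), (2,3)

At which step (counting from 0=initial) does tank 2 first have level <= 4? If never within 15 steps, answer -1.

Answer: -1

Derivation:
Step 1: flows [0->1,2->0,2->1,3->2] -> levels [7 2 8 9]
Step 2: flows [0->1,2->0,2->1,3->2] -> levels [7 4 7 8]
Step 3: flows [0->1,0=2,2->1,3->2] -> levels [6 6 7 7]
Step 4: flows [0=1,2->0,2->1,2=3] -> levels [7 7 5 7]
Step 5: flows [0=1,0->2,1->2,3->2] -> levels [6 6 8 6]
Step 6: flows [0=1,2->0,2->1,2->3] -> levels [7 7 5 7]
  -> period-2 cycle (repeats step 4); tank 2 never drops to <=4
Tank 2 never reaches <=4 within 15 steps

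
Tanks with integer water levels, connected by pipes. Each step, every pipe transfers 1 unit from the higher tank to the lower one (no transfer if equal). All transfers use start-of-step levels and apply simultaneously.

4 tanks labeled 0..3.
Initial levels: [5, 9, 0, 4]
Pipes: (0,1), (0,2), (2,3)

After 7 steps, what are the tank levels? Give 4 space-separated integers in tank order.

Answer: 4 5 5 4

Derivation:
Step 1: flows [1->0,0->2,3->2] -> levels [5 8 2 3]
Step 2: flows [1->0,0->2,3->2] -> levels [5 7 4 2]
Step 3: flows [1->0,0->2,2->3] -> levels [5 6 4 3]
Step 4: flows [1->0,0->2,2->3] -> levels [5 5 4 4]
Step 5: flows [0=1,0->2,2=3] -> levels [4 5 5 4]
Step 6: flows [1->0,2->0,2->3] -> levels [6 4 3 5]
Step 7: flows [0->1,0->2,3->2] -> levels [4 5 5 4]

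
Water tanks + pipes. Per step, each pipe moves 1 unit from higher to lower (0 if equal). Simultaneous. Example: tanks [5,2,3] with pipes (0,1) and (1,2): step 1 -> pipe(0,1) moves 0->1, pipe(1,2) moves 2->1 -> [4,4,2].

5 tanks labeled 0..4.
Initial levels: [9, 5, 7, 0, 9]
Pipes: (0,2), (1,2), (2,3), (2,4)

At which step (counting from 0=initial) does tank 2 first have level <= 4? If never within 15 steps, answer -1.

Answer: 5

Derivation:
Step 1: flows [0->2,2->1,2->3,4->2] -> levels [8 6 7 1 8]
Step 2: flows [0->2,2->1,2->3,4->2] -> levels [7 7 7 2 7]
Step 3: flows [0=2,1=2,2->3,2=4] -> levels [7 7 6 3 7]
Step 4: flows [0->2,1->2,2->3,4->2] -> levels [6 6 8 4 6]
Step 5: flows [2->0,2->1,2->3,2->4] -> levels [7 7 4 5 7]
Tank 2 first reaches <=4 at step 5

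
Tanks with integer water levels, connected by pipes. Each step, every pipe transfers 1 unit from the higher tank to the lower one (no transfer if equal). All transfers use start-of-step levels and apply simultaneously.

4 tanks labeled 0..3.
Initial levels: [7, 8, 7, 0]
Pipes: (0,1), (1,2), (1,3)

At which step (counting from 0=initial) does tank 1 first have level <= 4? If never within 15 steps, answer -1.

Answer: 4

Derivation:
Step 1: flows [1->0,1->2,1->3] -> levels [8 5 8 1]
Step 2: flows [0->1,2->1,1->3] -> levels [7 6 7 2]
Step 3: flows [0->1,2->1,1->3] -> levels [6 7 6 3]
Step 4: flows [1->0,1->2,1->3] -> levels [7 4 7 4]
Tank 1 first reaches <=4 at step 4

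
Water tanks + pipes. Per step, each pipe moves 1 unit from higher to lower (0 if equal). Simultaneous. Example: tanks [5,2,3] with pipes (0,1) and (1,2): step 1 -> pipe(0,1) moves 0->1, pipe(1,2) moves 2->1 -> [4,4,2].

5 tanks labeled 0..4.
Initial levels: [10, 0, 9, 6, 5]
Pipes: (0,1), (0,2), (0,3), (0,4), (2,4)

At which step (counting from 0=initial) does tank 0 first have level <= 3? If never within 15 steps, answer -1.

Answer: 6

Derivation:
Step 1: flows [0->1,0->2,0->3,0->4,2->4] -> levels [6 1 9 7 7]
Step 2: flows [0->1,2->0,3->0,4->0,2->4] -> levels [8 2 7 6 7]
Step 3: flows [0->1,0->2,0->3,0->4,2=4] -> levels [4 3 8 7 8]
Step 4: flows [0->1,2->0,3->0,4->0,2=4] -> levels [6 4 7 6 7]
Step 5: flows [0->1,2->0,0=3,4->0,2=4] -> levels [7 5 6 6 6]
Step 6: flows [0->1,0->2,0->3,0->4,2=4] -> levels [3 6 7 7 7]
Tank 0 first reaches <=3 at step 6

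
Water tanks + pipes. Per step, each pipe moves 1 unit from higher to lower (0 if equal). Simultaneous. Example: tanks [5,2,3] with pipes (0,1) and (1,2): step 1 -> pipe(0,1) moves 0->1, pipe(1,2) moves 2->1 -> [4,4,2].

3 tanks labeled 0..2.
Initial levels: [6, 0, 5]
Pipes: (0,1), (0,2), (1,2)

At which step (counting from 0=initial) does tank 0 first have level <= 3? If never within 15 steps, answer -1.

Answer: 3

Derivation:
Step 1: flows [0->1,0->2,2->1] -> levels [4 2 5]
Step 2: flows [0->1,2->0,2->1] -> levels [4 4 3]
Step 3: flows [0=1,0->2,1->2] -> levels [3 3 5]
Tank 0 first reaches <=3 at step 3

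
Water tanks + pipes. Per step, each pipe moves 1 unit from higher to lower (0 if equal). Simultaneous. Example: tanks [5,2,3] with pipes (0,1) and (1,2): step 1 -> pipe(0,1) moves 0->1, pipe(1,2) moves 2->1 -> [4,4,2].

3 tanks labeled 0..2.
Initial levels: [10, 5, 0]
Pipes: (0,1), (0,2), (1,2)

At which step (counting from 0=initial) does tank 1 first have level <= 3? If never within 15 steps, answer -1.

Answer: -1

Derivation:
Step 1: flows [0->1,0->2,1->2] -> levels [8 5 2]
Step 2: flows [0->1,0->2,1->2] -> levels [6 5 4]
Step 3: flows [0->1,0->2,1->2] -> levels [4 5 6]
Step 4: flows [1->0,2->0,2->1] -> levels [6 5 4]
  -> period-2 cycle (repeats step 2); tank 1 never drops to <=3
Tank 1 never reaches <=3 within 15 steps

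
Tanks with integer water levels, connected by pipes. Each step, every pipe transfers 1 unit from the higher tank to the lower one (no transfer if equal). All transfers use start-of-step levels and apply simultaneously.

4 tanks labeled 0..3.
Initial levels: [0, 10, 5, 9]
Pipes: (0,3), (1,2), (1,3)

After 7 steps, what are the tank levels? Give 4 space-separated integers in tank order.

Step 1: flows [3->0,1->2,1->3] -> levels [1 8 6 9]
Step 2: flows [3->0,1->2,3->1] -> levels [2 8 7 7]
Step 3: flows [3->0,1->2,1->3] -> levels [3 6 8 7]
Step 4: flows [3->0,2->1,3->1] -> levels [4 8 7 5]
Step 5: flows [3->0,1->2,1->3] -> levels [5 6 8 5]
Step 6: flows [0=3,2->1,1->3] -> levels [5 6 7 6]
Step 7: flows [3->0,2->1,1=3] -> levels [6 7 6 5]

Answer: 6 7 6 5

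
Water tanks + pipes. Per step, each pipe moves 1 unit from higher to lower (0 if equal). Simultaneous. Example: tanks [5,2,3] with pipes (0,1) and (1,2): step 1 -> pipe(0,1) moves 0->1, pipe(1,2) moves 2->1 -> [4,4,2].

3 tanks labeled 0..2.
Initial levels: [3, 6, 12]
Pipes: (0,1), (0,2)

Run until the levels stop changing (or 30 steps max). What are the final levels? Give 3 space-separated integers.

Step 1: flows [1->0,2->0] -> levels [5 5 11]
Step 2: flows [0=1,2->0] -> levels [6 5 10]
Step 3: flows [0->1,2->0] -> levels [6 6 9]
Step 4: flows [0=1,2->0] -> levels [7 6 8]
Step 5: flows [0->1,2->0] -> levels [7 7 7]
Step 6: flows [0=1,0=2] -> levels [7 7 7]
  -> stable (no change)

Answer: 7 7 7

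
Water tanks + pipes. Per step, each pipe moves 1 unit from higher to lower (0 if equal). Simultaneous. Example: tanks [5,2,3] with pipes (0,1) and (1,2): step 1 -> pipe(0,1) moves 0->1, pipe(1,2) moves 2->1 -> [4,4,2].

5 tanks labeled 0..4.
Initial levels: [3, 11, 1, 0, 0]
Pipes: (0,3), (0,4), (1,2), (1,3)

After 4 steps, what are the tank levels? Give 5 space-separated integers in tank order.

Answer: 3 3 5 3 1

Derivation:
Step 1: flows [0->3,0->4,1->2,1->3] -> levels [1 9 2 2 1]
Step 2: flows [3->0,0=4,1->2,1->3] -> levels [2 7 3 2 1]
Step 3: flows [0=3,0->4,1->2,1->3] -> levels [1 5 4 3 2]
Step 4: flows [3->0,4->0,1->2,1->3] -> levels [3 3 5 3 1]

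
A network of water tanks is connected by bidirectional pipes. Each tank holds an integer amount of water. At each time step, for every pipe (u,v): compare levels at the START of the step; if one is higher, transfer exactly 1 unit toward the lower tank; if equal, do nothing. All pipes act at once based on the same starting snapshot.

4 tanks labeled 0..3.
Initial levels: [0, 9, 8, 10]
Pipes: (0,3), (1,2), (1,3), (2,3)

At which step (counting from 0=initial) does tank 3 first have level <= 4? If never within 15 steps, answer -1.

Answer: -1

Derivation:
Step 1: flows [3->0,1->2,3->1,3->2] -> levels [1 9 10 7]
Step 2: flows [3->0,2->1,1->3,2->3] -> levels [2 9 8 8]
Step 3: flows [3->0,1->2,1->3,2=3] -> levels [3 7 9 8]
Step 4: flows [3->0,2->1,3->1,2->3] -> levels [4 9 7 7]
Step 5: flows [3->0,1->2,1->3,2=3] -> levels [5 7 8 7]
Step 6: flows [3->0,2->1,1=3,2->3] -> levels [6 8 6 7]
Step 7: flows [3->0,1->2,1->3,3->2] -> levels [7 6 8 6]
Step 8: flows [0->3,2->1,1=3,2->3] -> levels [6 7 6 8]
Step 9: flows [3->0,1->2,3->1,3->2] -> levels [7 7 8 5]
Step 10: flows [0->3,2->1,1->3,2->3] -> levels [6 7 6 8]
  -> period-2 cycle (repeats step 8); tank 3 never drops to <=4
Tank 3 never reaches <=4 within 15 steps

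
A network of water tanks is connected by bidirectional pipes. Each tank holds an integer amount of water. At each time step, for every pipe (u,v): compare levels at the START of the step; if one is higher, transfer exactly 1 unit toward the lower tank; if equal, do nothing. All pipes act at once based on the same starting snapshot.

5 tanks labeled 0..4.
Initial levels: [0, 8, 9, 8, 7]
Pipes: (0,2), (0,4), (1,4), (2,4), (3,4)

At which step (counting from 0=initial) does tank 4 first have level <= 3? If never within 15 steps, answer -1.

Step 1: flows [2->0,4->0,1->4,2->4,3->4] -> levels [2 7 7 7 9]
Step 2: flows [2->0,4->0,4->1,4->2,4->3] -> levels [4 8 7 8 5]
Step 3: flows [2->0,4->0,1->4,2->4,3->4] -> levels [6 7 5 7 7]
Step 4: flows [0->2,4->0,1=4,4->2,3=4] -> levels [6 7 7 7 5]
Step 5: flows [2->0,0->4,1->4,2->4,3->4] -> levels [6 6 5 6 9]
Step 6: flows [0->2,4->0,4->1,4->2,4->3] -> levels [6 7 7 7 5]
  -> period-2 cycle (repeats step 4); tank 4 never drops to <=3
Tank 4 never reaches <=3 within 15 steps

Answer: -1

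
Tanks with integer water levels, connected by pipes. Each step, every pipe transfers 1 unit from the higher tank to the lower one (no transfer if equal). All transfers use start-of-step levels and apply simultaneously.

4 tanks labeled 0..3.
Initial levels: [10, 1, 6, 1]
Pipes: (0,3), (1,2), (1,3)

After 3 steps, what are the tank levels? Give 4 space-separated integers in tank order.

Answer: 7 4 3 4

Derivation:
Step 1: flows [0->3,2->1,1=3] -> levels [9 2 5 2]
Step 2: flows [0->3,2->1,1=3] -> levels [8 3 4 3]
Step 3: flows [0->3,2->1,1=3] -> levels [7 4 3 4]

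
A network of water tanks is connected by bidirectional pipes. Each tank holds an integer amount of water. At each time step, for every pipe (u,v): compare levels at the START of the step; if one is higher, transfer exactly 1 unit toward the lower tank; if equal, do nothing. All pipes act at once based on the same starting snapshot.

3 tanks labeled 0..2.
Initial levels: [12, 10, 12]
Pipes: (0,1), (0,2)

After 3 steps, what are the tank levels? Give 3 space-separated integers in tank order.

Step 1: flows [0->1,0=2] -> levels [11 11 12]
Step 2: flows [0=1,2->0] -> levels [12 11 11]
Step 3: flows [0->1,0->2] -> levels [10 12 12]

Answer: 10 12 12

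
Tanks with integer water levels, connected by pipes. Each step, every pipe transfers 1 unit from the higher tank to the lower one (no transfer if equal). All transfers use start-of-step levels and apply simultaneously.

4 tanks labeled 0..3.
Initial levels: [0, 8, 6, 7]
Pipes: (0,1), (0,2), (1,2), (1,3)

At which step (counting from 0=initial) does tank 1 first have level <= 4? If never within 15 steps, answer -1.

Answer: 5

Derivation:
Step 1: flows [1->0,2->0,1->2,1->3] -> levels [2 5 6 8]
Step 2: flows [1->0,2->0,2->1,3->1] -> levels [4 6 4 7]
Step 3: flows [1->0,0=2,1->2,3->1] -> levels [5 5 5 6]
Step 4: flows [0=1,0=2,1=2,3->1] -> levels [5 6 5 5]
Step 5: flows [1->0,0=2,1->2,1->3] -> levels [6 3 6 6]
Tank 1 first reaches <=4 at step 5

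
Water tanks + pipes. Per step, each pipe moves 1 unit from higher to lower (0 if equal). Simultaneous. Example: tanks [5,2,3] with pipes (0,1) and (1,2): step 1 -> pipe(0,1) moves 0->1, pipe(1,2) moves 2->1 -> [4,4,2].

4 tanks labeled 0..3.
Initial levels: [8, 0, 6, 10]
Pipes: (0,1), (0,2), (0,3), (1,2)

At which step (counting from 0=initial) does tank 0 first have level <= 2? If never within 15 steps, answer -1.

Step 1: flows [0->1,0->2,3->0,2->1] -> levels [7 2 6 9]
Step 2: flows [0->1,0->2,3->0,2->1] -> levels [6 4 6 8]
Step 3: flows [0->1,0=2,3->0,2->1] -> levels [6 6 5 7]
Step 4: flows [0=1,0->2,3->0,1->2] -> levels [6 5 7 6]
Step 5: flows [0->1,2->0,0=3,2->1] -> levels [6 7 5 6]
Step 6: flows [1->0,0->2,0=3,1->2] -> levels [6 5 7 6]
  -> period-2 cycle (repeats step 4); tank 0 never drops to <=2
Tank 0 never reaches <=2 within 15 steps

Answer: -1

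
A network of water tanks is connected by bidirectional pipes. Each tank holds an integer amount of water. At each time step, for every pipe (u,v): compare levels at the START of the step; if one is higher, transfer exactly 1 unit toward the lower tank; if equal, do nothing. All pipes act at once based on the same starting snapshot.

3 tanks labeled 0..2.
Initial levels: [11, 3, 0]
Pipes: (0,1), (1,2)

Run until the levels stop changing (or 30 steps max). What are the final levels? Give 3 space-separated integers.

Answer: 4 6 4

Derivation:
Step 1: flows [0->1,1->2] -> levels [10 3 1]
Step 2: flows [0->1,1->2] -> levels [9 3 2]
Step 3: flows [0->1,1->2] -> levels [8 3 3]
Step 4: flows [0->1,1=2] -> levels [7 4 3]
Step 5: flows [0->1,1->2] -> levels [6 4 4]
Step 6: flows [0->1,1=2] -> levels [5 5 4]
Step 7: flows [0=1,1->2] -> levels [5 4 5]
Step 8: flows [0->1,2->1] -> levels [4 6 4]
Step 9: flows [1->0,1->2] -> levels [5 4 5]
  -> period-2 cycle: step 9 state = step 7 state; never stabilizes
  -> state at step 30: (30-7) mod 2 = 1, same as step 8 -> [4 6 4]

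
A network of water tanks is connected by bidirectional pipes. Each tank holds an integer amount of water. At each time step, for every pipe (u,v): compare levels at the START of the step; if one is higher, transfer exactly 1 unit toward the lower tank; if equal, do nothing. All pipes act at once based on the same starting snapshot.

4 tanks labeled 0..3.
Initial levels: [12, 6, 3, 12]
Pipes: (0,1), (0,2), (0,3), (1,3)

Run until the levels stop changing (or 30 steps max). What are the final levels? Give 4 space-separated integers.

Answer: 10 8 8 7

Derivation:
Step 1: flows [0->1,0->2,0=3,3->1] -> levels [10 8 4 11]
Step 2: flows [0->1,0->2,3->0,3->1] -> levels [9 10 5 9]
Step 3: flows [1->0,0->2,0=3,1->3] -> levels [9 8 6 10]
Step 4: flows [0->1,0->2,3->0,3->1] -> levels [8 10 7 8]
Step 5: flows [1->0,0->2,0=3,1->3] -> levels [8 8 8 9]
Step 6: flows [0=1,0=2,3->0,3->1] -> levels [9 9 8 7]
Step 7: flows [0=1,0->2,0->3,1->3] -> levels [7 8 9 9]
Step 8: flows [1->0,2->0,3->0,3->1] -> levels [10 8 8 7]
Step 9: flows [0->1,0->2,0->3,1->3] -> levels [7 8 9 9]
  -> period-2 cycle: step 9 state = step 7 state; never stabilizes
  -> state at step 30: (30-7) mod 2 = 1, same as step 8 -> [10 8 8 7]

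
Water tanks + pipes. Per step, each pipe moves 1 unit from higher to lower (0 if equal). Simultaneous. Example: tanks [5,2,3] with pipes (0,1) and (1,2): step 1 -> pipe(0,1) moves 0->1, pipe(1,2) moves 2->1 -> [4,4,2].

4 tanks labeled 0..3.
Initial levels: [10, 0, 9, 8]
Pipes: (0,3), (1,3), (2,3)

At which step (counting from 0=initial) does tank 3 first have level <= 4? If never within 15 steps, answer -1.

Answer: -1

Derivation:
Step 1: flows [0->3,3->1,2->3] -> levels [9 1 8 9]
Step 2: flows [0=3,3->1,3->2] -> levels [9 2 9 7]
Step 3: flows [0->3,3->1,2->3] -> levels [8 3 8 8]
Step 4: flows [0=3,3->1,2=3] -> levels [8 4 8 7]
Step 5: flows [0->3,3->1,2->3] -> levels [7 5 7 8]
Step 6: flows [3->0,3->1,3->2] -> levels [8 6 8 5]
Step 7: flows [0->3,1->3,2->3] -> levels [7 5 7 8]
  -> period-2 cycle (repeats step 5); tank 3 never drops to <=4
Tank 3 never reaches <=4 within 15 steps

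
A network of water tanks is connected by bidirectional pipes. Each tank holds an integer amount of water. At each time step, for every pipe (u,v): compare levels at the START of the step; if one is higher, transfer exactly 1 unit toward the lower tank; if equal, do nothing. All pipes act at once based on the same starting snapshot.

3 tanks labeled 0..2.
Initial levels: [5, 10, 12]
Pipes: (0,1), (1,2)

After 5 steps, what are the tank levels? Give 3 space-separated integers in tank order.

Answer: 9 9 9

Derivation:
Step 1: flows [1->0,2->1] -> levels [6 10 11]
Step 2: flows [1->0,2->1] -> levels [7 10 10]
Step 3: flows [1->0,1=2] -> levels [8 9 10]
Step 4: flows [1->0,2->1] -> levels [9 9 9]
Step 5: flows [0=1,1=2] -> levels [9 9 9]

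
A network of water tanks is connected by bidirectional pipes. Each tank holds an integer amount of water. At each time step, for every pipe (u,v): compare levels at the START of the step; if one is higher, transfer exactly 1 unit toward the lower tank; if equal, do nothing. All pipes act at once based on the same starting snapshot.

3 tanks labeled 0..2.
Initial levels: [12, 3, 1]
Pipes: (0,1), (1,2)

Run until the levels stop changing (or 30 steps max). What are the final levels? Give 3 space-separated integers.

Step 1: flows [0->1,1->2] -> levels [11 3 2]
Step 2: flows [0->1,1->2] -> levels [10 3 3]
Step 3: flows [0->1,1=2] -> levels [9 4 3]
Step 4: flows [0->1,1->2] -> levels [8 4 4]
Step 5: flows [0->1,1=2] -> levels [7 5 4]
Step 6: flows [0->1,1->2] -> levels [6 5 5]
Step 7: flows [0->1,1=2] -> levels [5 6 5]
Step 8: flows [1->0,1->2] -> levels [6 4 6]
Step 9: flows [0->1,2->1] -> levels [5 6 5]
  -> period-2 cycle: step 9 state = step 7 state; never stabilizes
  -> state at step 30: (30-7) mod 2 = 1, same as step 8 -> [6 4 6]

Answer: 6 4 6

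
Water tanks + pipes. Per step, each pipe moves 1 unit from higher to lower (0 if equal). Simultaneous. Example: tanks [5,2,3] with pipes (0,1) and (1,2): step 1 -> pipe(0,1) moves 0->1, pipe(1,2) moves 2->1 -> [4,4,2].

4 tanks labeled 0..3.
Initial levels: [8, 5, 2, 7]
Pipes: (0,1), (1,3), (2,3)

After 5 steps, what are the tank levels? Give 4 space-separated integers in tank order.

Answer: 5 7 6 4

Derivation:
Step 1: flows [0->1,3->1,3->2] -> levels [7 7 3 5]
Step 2: flows [0=1,1->3,3->2] -> levels [7 6 4 5]
Step 3: flows [0->1,1->3,3->2] -> levels [6 6 5 5]
Step 4: flows [0=1,1->3,2=3] -> levels [6 5 5 6]
Step 5: flows [0->1,3->1,3->2] -> levels [5 7 6 4]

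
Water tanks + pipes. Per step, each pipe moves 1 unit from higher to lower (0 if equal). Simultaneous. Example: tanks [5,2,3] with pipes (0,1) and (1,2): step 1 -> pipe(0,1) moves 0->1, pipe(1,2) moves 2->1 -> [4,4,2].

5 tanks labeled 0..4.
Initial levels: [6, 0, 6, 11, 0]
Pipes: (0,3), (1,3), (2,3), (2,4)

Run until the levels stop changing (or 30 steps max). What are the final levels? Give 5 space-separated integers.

Step 1: flows [3->0,3->1,3->2,2->4] -> levels [7 1 6 8 1]
Step 2: flows [3->0,3->1,3->2,2->4] -> levels [8 2 6 5 2]
Step 3: flows [0->3,3->1,2->3,2->4] -> levels [7 3 4 6 3]
Step 4: flows [0->3,3->1,3->2,2->4] -> levels [6 4 4 5 4]
Step 5: flows [0->3,3->1,3->2,2=4] -> levels [5 5 5 4 4]
Step 6: flows [0->3,1->3,2->3,2->4] -> levels [4 4 3 7 5]
Step 7: flows [3->0,3->1,3->2,4->2] -> levels [5 5 5 4 4]
  -> period-2 cycle: step 7 state = step 5 state; never stabilizes
  -> state at step 30: (30-5) mod 2 = 1, same as step 6 -> [4 4 3 7 5]

Answer: 4 4 3 7 5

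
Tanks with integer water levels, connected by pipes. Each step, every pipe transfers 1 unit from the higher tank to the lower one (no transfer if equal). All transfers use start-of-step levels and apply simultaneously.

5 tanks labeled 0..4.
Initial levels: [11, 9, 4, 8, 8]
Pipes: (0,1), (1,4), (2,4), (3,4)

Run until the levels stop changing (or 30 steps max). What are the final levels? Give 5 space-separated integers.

Step 1: flows [0->1,1->4,4->2,3=4] -> levels [10 9 5 8 8]
Step 2: flows [0->1,1->4,4->2,3=4] -> levels [9 9 6 8 8]
Step 3: flows [0=1,1->4,4->2,3=4] -> levels [9 8 7 8 8]
Step 4: flows [0->1,1=4,4->2,3=4] -> levels [8 9 8 8 7]
Step 5: flows [1->0,1->4,2->4,3->4] -> levels [9 7 7 7 10]
Step 6: flows [0->1,4->1,4->2,4->3] -> levels [8 9 8 8 7]
  -> period-2 cycle: step 6 state = step 4 state; never stabilizes
  -> state at step 30: (30-4) mod 2 = 0, same as step 4 -> [8 9 8 8 7]

Answer: 8 9 8 8 7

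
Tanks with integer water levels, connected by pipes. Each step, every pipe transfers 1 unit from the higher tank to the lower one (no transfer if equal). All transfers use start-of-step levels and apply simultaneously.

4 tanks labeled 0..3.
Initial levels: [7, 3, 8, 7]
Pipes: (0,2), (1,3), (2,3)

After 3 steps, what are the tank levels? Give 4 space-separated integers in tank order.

Step 1: flows [2->0,3->1,2->3] -> levels [8 4 6 7]
Step 2: flows [0->2,3->1,3->2] -> levels [7 5 8 5]
Step 3: flows [2->0,1=3,2->3] -> levels [8 5 6 6]

Answer: 8 5 6 6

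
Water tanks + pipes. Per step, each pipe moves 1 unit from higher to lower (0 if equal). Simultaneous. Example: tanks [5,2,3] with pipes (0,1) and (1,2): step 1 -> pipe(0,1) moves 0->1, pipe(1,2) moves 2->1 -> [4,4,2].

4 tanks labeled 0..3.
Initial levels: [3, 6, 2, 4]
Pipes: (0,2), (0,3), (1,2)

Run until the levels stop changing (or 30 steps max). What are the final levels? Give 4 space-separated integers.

Answer: 5 4 3 3

Derivation:
Step 1: flows [0->2,3->0,1->2] -> levels [3 5 4 3]
Step 2: flows [2->0,0=3,1->2] -> levels [4 4 4 3]
Step 3: flows [0=2,0->3,1=2] -> levels [3 4 4 4]
Step 4: flows [2->0,3->0,1=2] -> levels [5 4 3 3]
Step 5: flows [0->2,0->3,1->2] -> levels [3 3 5 4]
Step 6: flows [2->0,3->0,2->1] -> levels [5 4 3 3]
  -> period-2 cycle: step 6 state = step 4 state; never stabilizes
  -> state at step 30: (30-4) mod 2 = 0, same as step 4 -> [5 4 3 3]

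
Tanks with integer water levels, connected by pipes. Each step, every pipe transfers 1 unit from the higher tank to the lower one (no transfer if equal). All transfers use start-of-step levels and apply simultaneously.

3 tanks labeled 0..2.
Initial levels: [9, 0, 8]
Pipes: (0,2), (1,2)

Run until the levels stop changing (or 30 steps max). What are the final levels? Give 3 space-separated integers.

Answer: 6 6 5

Derivation:
Step 1: flows [0->2,2->1] -> levels [8 1 8]
Step 2: flows [0=2,2->1] -> levels [8 2 7]
Step 3: flows [0->2,2->1] -> levels [7 3 7]
Step 4: flows [0=2,2->1] -> levels [7 4 6]
Step 5: flows [0->2,2->1] -> levels [6 5 6]
Step 6: flows [0=2,2->1] -> levels [6 6 5]
Step 7: flows [0->2,1->2] -> levels [5 5 7]
Step 8: flows [2->0,2->1] -> levels [6 6 5]
  -> period-2 cycle: step 8 state = step 6 state; never stabilizes
  -> state at step 30: (30-6) mod 2 = 0, same as step 6 -> [6 6 5]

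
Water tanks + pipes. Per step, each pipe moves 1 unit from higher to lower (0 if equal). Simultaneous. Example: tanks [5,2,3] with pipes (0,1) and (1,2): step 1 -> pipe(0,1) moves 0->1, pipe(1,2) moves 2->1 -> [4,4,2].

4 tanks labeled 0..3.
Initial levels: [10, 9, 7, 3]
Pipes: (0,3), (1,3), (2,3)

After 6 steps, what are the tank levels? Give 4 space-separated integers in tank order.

Step 1: flows [0->3,1->3,2->3] -> levels [9 8 6 6]
Step 2: flows [0->3,1->3,2=3] -> levels [8 7 6 8]
Step 3: flows [0=3,3->1,3->2] -> levels [8 8 7 6]
Step 4: flows [0->3,1->3,2->3] -> levels [7 7 6 9]
Step 5: flows [3->0,3->1,3->2] -> levels [8 8 7 6]
  -> period-2 cycle: step 5 state = step 3 state
  -> state at step 6: (6-3) mod 2 = 1, same as step 4 -> [7 7 6 9]

Answer: 7 7 6 9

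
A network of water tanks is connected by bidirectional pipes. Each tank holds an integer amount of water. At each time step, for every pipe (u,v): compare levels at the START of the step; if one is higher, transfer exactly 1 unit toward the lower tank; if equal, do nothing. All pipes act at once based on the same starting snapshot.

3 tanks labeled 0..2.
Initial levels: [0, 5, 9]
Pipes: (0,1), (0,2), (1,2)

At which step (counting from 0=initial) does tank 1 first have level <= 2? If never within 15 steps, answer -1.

Answer: -1

Derivation:
Step 1: flows [1->0,2->0,2->1] -> levels [2 5 7]
Step 2: flows [1->0,2->0,2->1] -> levels [4 5 5]
Step 3: flows [1->0,2->0,1=2] -> levels [6 4 4]
Step 4: flows [0->1,0->2,1=2] -> levels [4 5 5]
  -> period-2 cycle (repeats step 2); tank 1 never drops to <=2
Tank 1 never reaches <=2 within 15 steps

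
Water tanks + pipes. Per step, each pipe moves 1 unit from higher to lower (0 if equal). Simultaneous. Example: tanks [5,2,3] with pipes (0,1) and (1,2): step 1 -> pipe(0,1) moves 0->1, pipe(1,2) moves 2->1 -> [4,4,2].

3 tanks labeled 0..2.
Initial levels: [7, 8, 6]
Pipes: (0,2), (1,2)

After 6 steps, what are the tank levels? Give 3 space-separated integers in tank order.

Step 1: flows [0->2,1->2] -> levels [6 7 8]
Step 2: flows [2->0,2->1] -> levels [7 8 6]
  -> period-2 cycle: step 2 state = step 0 state
  -> state at step 6: (6-0) mod 2 = 0, same as step 0 -> [7 8 6]

Answer: 7 8 6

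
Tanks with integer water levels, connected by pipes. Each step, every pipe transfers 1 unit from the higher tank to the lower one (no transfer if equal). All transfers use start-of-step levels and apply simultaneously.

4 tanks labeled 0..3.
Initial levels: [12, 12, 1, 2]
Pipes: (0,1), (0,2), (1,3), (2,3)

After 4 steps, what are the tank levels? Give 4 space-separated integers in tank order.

Answer: 8 8 5 6

Derivation:
Step 1: flows [0=1,0->2,1->3,3->2] -> levels [11 11 3 2]
Step 2: flows [0=1,0->2,1->3,2->3] -> levels [10 10 3 4]
Step 3: flows [0=1,0->2,1->3,3->2] -> levels [9 9 5 4]
Step 4: flows [0=1,0->2,1->3,2->3] -> levels [8 8 5 6]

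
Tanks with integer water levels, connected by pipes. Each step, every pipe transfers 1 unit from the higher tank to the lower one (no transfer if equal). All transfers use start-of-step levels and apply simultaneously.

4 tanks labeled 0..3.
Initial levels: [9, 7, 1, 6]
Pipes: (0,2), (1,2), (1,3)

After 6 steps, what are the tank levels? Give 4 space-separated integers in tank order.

Step 1: flows [0->2,1->2,1->3] -> levels [8 5 3 7]
Step 2: flows [0->2,1->2,3->1] -> levels [7 5 5 6]
Step 3: flows [0->2,1=2,3->1] -> levels [6 6 6 5]
Step 4: flows [0=2,1=2,1->3] -> levels [6 5 6 6]
Step 5: flows [0=2,2->1,3->1] -> levels [6 7 5 5]
Step 6: flows [0->2,1->2,1->3] -> levels [5 5 7 6]

Answer: 5 5 7 6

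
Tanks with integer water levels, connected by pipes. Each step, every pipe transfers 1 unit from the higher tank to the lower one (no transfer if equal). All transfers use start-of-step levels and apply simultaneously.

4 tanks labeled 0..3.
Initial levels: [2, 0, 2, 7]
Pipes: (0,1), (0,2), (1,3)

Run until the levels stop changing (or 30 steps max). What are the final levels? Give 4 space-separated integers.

Step 1: flows [0->1,0=2,3->1] -> levels [1 2 2 6]
Step 2: flows [1->0,2->0,3->1] -> levels [3 2 1 5]
Step 3: flows [0->1,0->2,3->1] -> levels [1 4 2 4]
Step 4: flows [1->0,2->0,1=3] -> levels [3 3 1 4]
Step 5: flows [0=1,0->2,3->1] -> levels [2 4 2 3]
Step 6: flows [1->0,0=2,1->3] -> levels [3 2 2 4]
Step 7: flows [0->1,0->2,3->1] -> levels [1 4 3 3]
Step 8: flows [1->0,2->0,1->3] -> levels [3 2 2 4]
  -> period-2 cycle: step 8 state = step 6 state; never stabilizes
  -> state at step 30: (30-6) mod 2 = 0, same as step 6 -> [3 2 2 4]

Answer: 3 2 2 4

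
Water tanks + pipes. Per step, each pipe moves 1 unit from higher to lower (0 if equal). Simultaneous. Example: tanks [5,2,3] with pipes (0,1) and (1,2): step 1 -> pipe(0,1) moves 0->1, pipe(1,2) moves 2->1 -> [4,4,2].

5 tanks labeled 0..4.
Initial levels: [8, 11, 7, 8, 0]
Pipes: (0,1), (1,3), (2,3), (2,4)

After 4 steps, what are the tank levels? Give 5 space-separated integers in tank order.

Answer: 9 7 6 8 4

Derivation:
Step 1: flows [1->0,1->3,3->2,2->4] -> levels [9 9 7 8 1]
Step 2: flows [0=1,1->3,3->2,2->4] -> levels [9 8 7 8 2]
Step 3: flows [0->1,1=3,3->2,2->4] -> levels [8 9 7 7 3]
Step 4: flows [1->0,1->3,2=3,2->4] -> levels [9 7 6 8 4]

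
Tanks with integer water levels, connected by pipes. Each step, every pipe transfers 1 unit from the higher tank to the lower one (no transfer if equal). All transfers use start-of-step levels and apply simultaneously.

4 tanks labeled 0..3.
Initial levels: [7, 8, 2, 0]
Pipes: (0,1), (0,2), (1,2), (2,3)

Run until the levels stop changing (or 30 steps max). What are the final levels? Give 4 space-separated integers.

Answer: 5 5 3 4

Derivation:
Step 1: flows [1->0,0->2,1->2,2->3] -> levels [7 6 3 1]
Step 2: flows [0->1,0->2,1->2,2->3] -> levels [5 6 4 2]
Step 3: flows [1->0,0->2,1->2,2->3] -> levels [5 4 5 3]
Step 4: flows [0->1,0=2,2->1,2->3] -> levels [4 6 3 4]
Step 5: flows [1->0,0->2,1->2,3->2] -> levels [4 4 6 3]
Step 6: flows [0=1,2->0,2->1,2->3] -> levels [5 5 3 4]
Step 7: flows [0=1,0->2,1->2,3->2] -> levels [4 4 6 3]
  -> period-2 cycle: step 7 state = step 5 state; never stabilizes
  -> state at step 30: (30-5) mod 2 = 1, same as step 6 -> [5 5 3 4]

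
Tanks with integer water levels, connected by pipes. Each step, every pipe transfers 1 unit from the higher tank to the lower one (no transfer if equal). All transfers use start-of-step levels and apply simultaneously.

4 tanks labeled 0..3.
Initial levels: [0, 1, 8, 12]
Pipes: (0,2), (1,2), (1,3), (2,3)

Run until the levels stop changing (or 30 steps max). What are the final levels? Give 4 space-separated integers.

Step 1: flows [2->0,2->1,3->1,3->2] -> levels [1 3 7 10]
Step 2: flows [2->0,2->1,3->1,3->2] -> levels [2 5 6 8]
Step 3: flows [2->0,2->1,3->1,3->2] -> levels [3 7 5 6]
Step 4: flows [2->0,1->2,1->3,3->2] -> levels [4 5 6 6]
Step 5: flows [2->0,2->1,3->1,2=3] -> levels [5 7 4 5]
Step 6: flows [0->2,1->2,1->3,3->2] -> levels [4 5 7 5]
Step 7: flows [2->0,2->1,1=3,2->3] -> levels [5 6 4 6]
Step 8: flows [0->2,1->2,1=3,3->2] -> levels [4 5 7 5]
  -> period-2 cycle: step 8 state = step 6 state; never stabilizes
  -> state at step 30: (30-6) mod 2 = 0, same as step 6 -> [4 5 7 5]

Answer: 4 5 7 5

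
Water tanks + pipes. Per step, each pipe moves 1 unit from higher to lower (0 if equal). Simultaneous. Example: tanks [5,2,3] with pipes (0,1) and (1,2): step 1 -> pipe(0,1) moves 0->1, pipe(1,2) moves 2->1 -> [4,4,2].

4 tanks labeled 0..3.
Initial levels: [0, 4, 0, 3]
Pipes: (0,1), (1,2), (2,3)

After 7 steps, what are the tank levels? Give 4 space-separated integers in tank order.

Step 1: flows [1->0,1->2,3->2] -> levels [1 2 2 2]
Step 2: flows [1->0,1=2,2=3] -> levels [2 1 2 2]
Step 3: flows [0->1,2->1,2=3] -> levels [1 3 1 2]
Step 4: flows [1->0,1->2,3->2] -> levels [2 1 3 1]
Step 5: flows [0->1,2->1,2->3] -> levels [1 3 1 2]
  -> period-2 cycle: step 5 state = step 3 state
  -> state at step 7: (7-3) mod 2 = 0, same as step 3 -> [1 3 1 2]

Answer: 1 3 1 2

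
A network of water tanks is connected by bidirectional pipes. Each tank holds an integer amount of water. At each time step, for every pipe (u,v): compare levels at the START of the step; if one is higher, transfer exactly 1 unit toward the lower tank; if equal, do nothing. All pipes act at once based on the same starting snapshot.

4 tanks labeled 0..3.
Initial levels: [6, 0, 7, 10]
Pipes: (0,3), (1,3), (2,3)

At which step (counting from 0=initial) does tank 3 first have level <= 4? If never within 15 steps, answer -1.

Answer: 5

Derivation:
Step 1: flows [3->0,3->1,3->2] -> levels [7 1 8 7]
Step 2: flows [0=3,3->1,2->3] -> levels [7 2 7 7]
Step 3: flows [0=3,3->1,2=3] -> levels [7 3 7 6]
Step 4: flows [0->3,3->1,2->3] -> levels [6 4 6 7]
Step 5: flows [3->0,3->1,3->2] -> levels [7 5 7 4]
Tank 3 first reaches <=4 at step 5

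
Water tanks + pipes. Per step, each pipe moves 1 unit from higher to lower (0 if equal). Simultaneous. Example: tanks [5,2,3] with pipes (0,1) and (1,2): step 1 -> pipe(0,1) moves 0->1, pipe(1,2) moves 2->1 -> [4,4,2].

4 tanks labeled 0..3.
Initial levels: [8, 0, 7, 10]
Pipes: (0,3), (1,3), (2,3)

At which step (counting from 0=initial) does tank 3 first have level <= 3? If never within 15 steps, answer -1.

Answer: -1

Derivation:
Step 1: flows [3->0,3->1,3->2] -> levels [9 1 8 7]
Step 2: flows [0->3,3->1,2->3] -> levels [8 2 7 8]
Step 3: flows [0=3,3->1,3->2] -> levels [8 3 8 6]
Step 4: flows [0->3,3->1,2->3] -> levels [7 4 7 7]
Step 5: flows [0=3,3->1,2=3] -> levels [7 5 7 6]
Step 6: flows [0->3,3->1,2->3] -> levels [6 6 6 7]
Step 7: flows [3->0,3->1,3->2] -> levels [7 7 7 4]
Step 8: flows [0->3,1->3,2->3] -> levels [6 6 6 7]
  -> period-2 cycle (repeats step 6); tank 3 never drops to <=3
Tank 3 never reaches <=3 within 15 steps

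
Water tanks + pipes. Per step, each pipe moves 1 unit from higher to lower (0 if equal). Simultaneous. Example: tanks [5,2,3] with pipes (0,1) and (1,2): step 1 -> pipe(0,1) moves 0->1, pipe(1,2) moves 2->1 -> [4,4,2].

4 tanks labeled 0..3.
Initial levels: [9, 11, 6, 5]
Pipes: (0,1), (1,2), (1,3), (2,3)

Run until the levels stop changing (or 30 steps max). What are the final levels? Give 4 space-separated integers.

Answer: 9 6 8 8

Derivation:
Step 1: flows [1->0,1->2,1->3,2->3] -> levels [10 8 6 7]
Step 2: flows [0->1,1->2,1->3,3->2] -> levels [9 7 8 7]
Step 3: flows [0->1,2->1,1=3,2->3] -> levels [8 9 6 8]
Step 4: flows [1->0,1->2,1->3,3->2] -> levels [9 6 8 8]
Step 5: flows [0->1,2->1,3->1,2=3] -> levels [8 9 7 7]
Step 6: flows [1->0,1->2,1->3,2=3] -> levels [9 6 8 8]
  -> period-2 cycle: step 6 state = step 4 state; never stabilizes
  -> state at step 30: (30-4) mod 2 = 0, same as step 4 -> [9 6 8 8]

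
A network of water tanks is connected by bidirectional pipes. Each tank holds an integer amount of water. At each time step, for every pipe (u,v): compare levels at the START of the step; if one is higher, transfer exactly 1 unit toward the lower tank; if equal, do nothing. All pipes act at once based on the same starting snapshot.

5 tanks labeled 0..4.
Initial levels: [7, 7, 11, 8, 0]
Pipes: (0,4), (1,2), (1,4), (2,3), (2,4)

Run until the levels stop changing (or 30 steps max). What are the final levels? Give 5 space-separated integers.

Answer: 7 8 6 7 5

Derivation:
Step 1: flows [0->4,2->1,1->4,2->3,2->4] -> levels [6 7 8 9 3]
Step 2: flows [0->4,2->1,1->4,3->2,2->4] -> levels [5 7 7 8 6]
Step 3: flows [4->0,1=2,1->4,3->2,2->4] -> levels [6 6 7 7 7]
Step 4: flows [4->0,2->1,4->1,2=3,2=4] -> levels [7 8 6 7 5]
Step 5: flows [0->4,1->2,1->4,3->2,2->4] -> levels [6 6 7 6 8]
Step 6: flows [4->0,2->1,4->1,2->3,4->2] -> levels [7 8 6 7 5]
  -> period-2 cycle: step 6 state = step 4 state; never stabilizes
  -> state at step 30: (30-4) mod 2 = 0, same as step 4 -> [7 8 6 7 5]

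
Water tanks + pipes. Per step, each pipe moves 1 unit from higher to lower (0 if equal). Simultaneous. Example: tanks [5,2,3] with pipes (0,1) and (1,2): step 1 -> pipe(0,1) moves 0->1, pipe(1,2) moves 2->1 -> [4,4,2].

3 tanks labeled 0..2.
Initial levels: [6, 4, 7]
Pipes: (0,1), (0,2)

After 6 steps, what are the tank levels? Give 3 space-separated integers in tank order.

Step 1: flows [0->1,2->0] -> levels [6 5 6]
Step 2: flows [0->1,0=2] -> levels [5 6 6]
Step 3: flows [1->0,2->0] -> levels [7 5 5]
Step 4: flows [0->1,0->2] -> levels [5 6 6]
  -> period-2 cycle: step 4 state = step 2 state
  -> state at step 6: (6-2) mod 2 = 0, same as step 2 -> [5 6 6]

Answer: 5 6 6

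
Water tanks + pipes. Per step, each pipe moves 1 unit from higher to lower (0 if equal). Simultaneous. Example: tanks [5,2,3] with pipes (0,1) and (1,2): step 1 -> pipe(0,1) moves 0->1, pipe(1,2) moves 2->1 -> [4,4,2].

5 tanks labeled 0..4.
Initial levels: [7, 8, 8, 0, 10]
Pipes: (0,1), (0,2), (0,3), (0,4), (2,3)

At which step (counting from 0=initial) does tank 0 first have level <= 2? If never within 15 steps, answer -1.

Answer: -1

Derivation:
Step 1: flows [1->0,2->0,0->3,4->0,2->3] -> levels [9 7 6 2 9]
Step 2: flows [0->1,0->2,0->3,0=4,2->3] -> levels [6 8 6 4 9]
Step 3: flows [1->0,0=2,0->3,4->0,2->3] -> levels [7 7 5 6 8]
Step 4: flows [0=1,0->2,0->3,4->0,3->2] -> levels [6 7 7 6 7]
Step 5: flows [1->0,2->0,0=3,4->0,2->3] -> levels [9 6 5 7 6]
Step 6: flows [0->1,0->2,0->3,0->4,3->2] -> levels [5 7 7 7 7]
Step 7: flows [1->0,2->0,3->0,4->0,2=3] -> levels [9 6 6 6 6]
Step 8: flows [0->1,0->2,0->3,0->4,2=3] -> levels [5 7 7 7 7]
  -> period-2 cycle (repeats step 6); tank 0 never drops to <=2
Tank 0 never reaches <=2 within 15 steps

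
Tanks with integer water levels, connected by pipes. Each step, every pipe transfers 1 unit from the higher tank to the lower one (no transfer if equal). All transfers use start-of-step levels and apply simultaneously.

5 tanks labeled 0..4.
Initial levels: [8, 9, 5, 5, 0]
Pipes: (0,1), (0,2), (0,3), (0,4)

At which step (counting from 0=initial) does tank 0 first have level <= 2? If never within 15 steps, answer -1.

Answer: -1

Derivation:
Step 1: flows [1->0,0->2,0->3,0->4] -> levels [6 8 6 6 1]
Step 2: flows [1->0,0=2,0=3,0->4] -> levels [6 7 6 6 2]
Step 3: flows [1->0,0=2,0=3,0->4] -> levels [6 6 6 6 3]
Step 4: flows [0=1,0=2,0=3,0->4] -> levels [5 6 6 6 4]
Step 5: flows [1->0,2->0,3->0,0->4] -> levels [7 5 5 5 5]
Step 6: flows [0->1,0->2,0->3,0->4] -> levels [3 6 6 6 6]
Step 7: flows [1->0,2->0,3->0,4->0] -> levels [7 5 5 5 5]
  -> period-2 cycle (repeats step 5); tank 0 never drops to <=2
Tank 0 never reaches <=2 within 15 steps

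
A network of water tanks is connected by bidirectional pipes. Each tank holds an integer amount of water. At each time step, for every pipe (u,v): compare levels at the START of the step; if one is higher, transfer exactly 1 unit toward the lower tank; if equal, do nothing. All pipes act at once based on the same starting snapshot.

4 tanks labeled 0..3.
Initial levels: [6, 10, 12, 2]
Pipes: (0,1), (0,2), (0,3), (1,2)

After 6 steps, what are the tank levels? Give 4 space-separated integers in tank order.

Step 1: flows [1->0,2->0,0->3,2->1] -> levels [7 10 10 3]
Step 2: flows [1->0,2->0,0->3,1=2] -> levels [8 9 9 4]
Step 3: flows [1->0,2->0,0->3,1=2] -> levels [9 8 8 5]
Step 4: flows [0->1,0->2,0->3,1=2] -> levels [6 9 9 6]
Step 5: flows [1->0,2->0,0=3,1=2] -> levels [8 8 8 6]
Step 6: flows [0=1,0=2,0->3,1=2] -> levels [7 8 8 7]

Answer: 7 8 8 7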